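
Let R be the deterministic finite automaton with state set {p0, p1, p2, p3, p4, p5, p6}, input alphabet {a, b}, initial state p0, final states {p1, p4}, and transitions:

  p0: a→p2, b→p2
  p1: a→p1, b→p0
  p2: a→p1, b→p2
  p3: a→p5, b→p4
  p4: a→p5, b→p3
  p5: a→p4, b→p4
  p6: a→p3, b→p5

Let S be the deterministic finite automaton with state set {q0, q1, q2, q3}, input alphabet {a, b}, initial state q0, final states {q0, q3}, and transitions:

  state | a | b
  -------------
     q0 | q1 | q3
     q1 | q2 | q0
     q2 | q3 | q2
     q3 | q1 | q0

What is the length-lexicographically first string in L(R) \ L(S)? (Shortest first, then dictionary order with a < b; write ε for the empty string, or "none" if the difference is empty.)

aa

The string aa is accepted by R but not by S.
No shorter string lies in the difference, and aa is the lexicographically first length-2 string in L(R) \ L(S).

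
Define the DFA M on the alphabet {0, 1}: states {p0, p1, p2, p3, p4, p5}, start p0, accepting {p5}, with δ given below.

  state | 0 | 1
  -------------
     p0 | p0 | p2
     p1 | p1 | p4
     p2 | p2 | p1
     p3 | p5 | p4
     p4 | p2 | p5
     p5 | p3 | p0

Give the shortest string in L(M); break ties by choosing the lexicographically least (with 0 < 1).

A breadth-first search from p0 reaches an accepting state first via the path p0 → p2 → p1 → p4 → p5 on input 1111.
No string of length < 4 is accepted (BFS exhausts all shorter strings without reaching an accepting state), and 1111 is the lexicographically least accepting string of length 4.

1111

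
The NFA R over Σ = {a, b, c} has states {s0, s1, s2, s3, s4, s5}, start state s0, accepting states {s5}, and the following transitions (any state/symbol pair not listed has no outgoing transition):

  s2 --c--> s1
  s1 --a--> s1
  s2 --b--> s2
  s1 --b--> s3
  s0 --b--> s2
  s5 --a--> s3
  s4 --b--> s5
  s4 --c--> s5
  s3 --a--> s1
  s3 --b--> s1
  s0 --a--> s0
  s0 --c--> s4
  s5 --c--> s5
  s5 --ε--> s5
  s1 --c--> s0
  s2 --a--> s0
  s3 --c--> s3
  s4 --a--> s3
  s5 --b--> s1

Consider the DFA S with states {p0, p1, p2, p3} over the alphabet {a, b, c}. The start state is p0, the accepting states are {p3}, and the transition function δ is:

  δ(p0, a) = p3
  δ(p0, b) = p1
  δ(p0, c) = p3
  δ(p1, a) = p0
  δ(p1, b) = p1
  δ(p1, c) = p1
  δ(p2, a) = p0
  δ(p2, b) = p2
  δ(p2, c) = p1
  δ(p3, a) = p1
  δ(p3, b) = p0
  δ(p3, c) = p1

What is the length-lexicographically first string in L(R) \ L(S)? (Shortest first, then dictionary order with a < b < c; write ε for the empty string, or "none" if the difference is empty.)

The string cb is accepted by R but not by S.
No shorter string lies in the difference, and cb is the lexicographically first length-2 string in L(R) \ L(S).

cb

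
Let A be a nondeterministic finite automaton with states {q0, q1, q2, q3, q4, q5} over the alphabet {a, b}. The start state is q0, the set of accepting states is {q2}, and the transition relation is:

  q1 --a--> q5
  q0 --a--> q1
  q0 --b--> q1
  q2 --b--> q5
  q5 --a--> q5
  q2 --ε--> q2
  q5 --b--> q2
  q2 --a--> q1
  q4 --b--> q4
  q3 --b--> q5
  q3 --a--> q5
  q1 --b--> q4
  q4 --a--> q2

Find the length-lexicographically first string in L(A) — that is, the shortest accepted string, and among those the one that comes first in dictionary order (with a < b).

aab

A breadth-first search from q0 reaches an accepting state first via the path q0 → q1 → q5 → q2 on input aab.
No string of length < 3 is accepted (BFS exhausts all shorter strings without reaching an accepting state), and aab is the lexicographically least accepting string of length 3.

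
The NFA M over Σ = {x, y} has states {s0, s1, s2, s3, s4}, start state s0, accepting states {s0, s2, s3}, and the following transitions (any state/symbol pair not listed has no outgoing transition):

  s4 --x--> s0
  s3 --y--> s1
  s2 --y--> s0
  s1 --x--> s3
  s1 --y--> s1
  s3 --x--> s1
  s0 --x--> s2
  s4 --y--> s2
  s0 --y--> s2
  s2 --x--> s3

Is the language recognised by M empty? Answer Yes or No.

No

The empty string ε is accepted: the run s0 ends in the accepting state s0.
Since at least one string is accepted, L(M) is not empty.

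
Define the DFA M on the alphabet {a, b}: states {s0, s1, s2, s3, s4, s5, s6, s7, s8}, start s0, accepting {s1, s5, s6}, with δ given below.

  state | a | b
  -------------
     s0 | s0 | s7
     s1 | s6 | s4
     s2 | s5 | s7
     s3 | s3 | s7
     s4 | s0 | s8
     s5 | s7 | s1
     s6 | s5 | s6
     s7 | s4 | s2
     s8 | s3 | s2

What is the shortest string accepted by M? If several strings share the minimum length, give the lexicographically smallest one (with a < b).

A breadth-first search from s0 reaches an accepting state first via the path s0 → s7 → s2 → s5 on input bba.
No string of length < 3 is accepted (BFS exhausts all shorter strings without reaching an accepting state), and bba is the lexicographically least accepting string of length 3.

bba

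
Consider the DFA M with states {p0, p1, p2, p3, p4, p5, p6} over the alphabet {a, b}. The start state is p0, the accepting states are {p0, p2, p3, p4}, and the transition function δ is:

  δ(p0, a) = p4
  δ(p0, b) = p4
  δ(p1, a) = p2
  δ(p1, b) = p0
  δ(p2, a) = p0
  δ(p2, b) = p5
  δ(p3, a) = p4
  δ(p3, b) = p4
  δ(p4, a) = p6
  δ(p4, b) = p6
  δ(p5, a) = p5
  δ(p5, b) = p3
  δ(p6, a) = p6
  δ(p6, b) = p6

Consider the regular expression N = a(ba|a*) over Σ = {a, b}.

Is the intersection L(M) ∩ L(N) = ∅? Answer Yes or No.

No

The string a is accepted by both M and N.
Hence L(M) ∩ L(N) ≠ ∅.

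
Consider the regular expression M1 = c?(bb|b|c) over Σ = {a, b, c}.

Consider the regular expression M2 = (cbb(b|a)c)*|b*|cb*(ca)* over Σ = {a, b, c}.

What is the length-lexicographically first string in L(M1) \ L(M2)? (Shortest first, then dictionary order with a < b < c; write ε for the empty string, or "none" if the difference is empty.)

The string cc is accepted by M1 but not by M2.
No shorter string lies in the difference, and cc is the lexicographically first length-2 string in L(M1) \ L(M2).

cc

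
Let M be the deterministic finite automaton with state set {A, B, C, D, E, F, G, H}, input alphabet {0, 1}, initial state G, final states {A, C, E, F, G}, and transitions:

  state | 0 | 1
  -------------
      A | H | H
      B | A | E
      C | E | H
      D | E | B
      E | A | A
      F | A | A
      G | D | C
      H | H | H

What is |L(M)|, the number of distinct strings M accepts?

The useful subgraph on states {A, B, C, D, E, G} is acyclic, so L(M) is finite; the longest accepting path visits 5 useful states, giving maximum string length 4.
Counting accepting paths from G by length: 1 of length 0, 1 of length 1, 2 of length 2, 6 of length 3, 2 of length 4. Total 12.

12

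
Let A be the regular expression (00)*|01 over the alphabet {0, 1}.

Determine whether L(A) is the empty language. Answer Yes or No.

The empty string ε matches the expression, so it belongs to L(A).
Since L(A) contains at least one string, it is not empty.

No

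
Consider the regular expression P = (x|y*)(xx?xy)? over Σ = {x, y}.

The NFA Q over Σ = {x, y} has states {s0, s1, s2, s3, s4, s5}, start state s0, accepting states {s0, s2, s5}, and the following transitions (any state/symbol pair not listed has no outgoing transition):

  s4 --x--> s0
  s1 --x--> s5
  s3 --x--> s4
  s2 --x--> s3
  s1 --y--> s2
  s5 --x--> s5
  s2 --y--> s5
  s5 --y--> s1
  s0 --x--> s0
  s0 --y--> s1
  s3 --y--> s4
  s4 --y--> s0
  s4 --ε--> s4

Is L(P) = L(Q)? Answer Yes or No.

No

The string y is accepted by P but rejected by Q.
So L(P) ≠ L(Q).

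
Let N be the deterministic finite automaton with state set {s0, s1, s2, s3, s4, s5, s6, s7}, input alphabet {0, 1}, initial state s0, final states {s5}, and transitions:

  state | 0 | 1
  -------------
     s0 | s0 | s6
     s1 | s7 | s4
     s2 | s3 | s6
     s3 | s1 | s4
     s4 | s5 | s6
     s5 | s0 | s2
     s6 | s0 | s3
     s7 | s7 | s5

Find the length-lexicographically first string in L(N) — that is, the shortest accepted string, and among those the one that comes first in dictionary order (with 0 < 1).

A breadth-first search from s0 reaches an accepting state first via the path s0 → s6 → s3 → s4 → s5 on input 1110.
No string of length < 4 is accepted (BFS exhausts all shorter strings without reaching an accepting state), and 1110 is the lexicographically least accepting string of length 4.

1110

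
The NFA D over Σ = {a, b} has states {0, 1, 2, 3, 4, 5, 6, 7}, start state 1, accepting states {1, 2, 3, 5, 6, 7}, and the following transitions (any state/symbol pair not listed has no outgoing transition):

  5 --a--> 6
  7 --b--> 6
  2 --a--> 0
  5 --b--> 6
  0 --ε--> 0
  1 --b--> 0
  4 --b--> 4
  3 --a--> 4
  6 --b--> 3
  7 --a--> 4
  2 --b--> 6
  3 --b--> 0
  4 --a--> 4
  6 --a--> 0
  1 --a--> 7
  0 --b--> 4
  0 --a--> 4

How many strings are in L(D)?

4

The useful subgraph on states {1, 3, 6, 7} is acyclic, so L(D) is finite; the longest accepting path visits 4 useful states, giving maximum string length 3.
Counting accepting paths from 1 by length: 1 of length 0, 1 of length 1, 1 of length 2, 1 of length 3. Total 4.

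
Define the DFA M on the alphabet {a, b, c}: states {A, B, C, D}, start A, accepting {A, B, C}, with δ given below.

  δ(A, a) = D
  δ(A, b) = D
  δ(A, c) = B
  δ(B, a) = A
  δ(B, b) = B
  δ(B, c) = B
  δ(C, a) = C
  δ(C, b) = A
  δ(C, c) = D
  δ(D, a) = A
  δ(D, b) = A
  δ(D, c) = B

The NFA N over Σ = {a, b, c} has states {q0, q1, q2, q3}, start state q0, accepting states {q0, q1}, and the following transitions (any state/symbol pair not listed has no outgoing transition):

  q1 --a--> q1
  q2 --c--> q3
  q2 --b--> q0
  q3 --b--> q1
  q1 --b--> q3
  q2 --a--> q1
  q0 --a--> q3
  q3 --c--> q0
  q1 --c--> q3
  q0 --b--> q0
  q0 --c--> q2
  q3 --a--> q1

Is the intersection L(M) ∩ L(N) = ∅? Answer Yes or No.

The empty string ε is accepted by both M and N.
Hence L(M) ∩ L(N) ≠ ∅.

No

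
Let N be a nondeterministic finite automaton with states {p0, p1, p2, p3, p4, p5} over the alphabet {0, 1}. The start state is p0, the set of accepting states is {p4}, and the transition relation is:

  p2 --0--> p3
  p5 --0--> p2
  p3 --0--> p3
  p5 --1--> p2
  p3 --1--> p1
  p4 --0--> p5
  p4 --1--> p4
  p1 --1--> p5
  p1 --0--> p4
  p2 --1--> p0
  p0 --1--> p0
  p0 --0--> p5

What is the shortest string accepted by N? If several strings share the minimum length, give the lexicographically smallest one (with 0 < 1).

00010

A breadth-first search from p0 reaches an accepting state first via the path p0 → p5 → p2 → p3 → p1 → p4 on input 00010.
No string of length < 5 is accepted (BFS exhausts all shorter strings without reaching an accepting state), and 00010 is the lexicographically least accepting string of length 5.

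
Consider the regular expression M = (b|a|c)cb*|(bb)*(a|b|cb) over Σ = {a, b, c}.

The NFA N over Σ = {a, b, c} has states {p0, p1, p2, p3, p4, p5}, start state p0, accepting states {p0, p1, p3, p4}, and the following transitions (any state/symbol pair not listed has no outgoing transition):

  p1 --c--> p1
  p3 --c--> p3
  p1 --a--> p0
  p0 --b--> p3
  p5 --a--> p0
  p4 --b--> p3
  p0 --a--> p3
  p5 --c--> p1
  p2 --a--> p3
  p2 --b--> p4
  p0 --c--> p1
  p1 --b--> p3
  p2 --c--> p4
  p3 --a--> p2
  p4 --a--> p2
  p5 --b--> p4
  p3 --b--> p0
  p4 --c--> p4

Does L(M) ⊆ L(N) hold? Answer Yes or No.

Yes

Converting the expression M to a DFA (subset construction, then merging equivalent states) gives the minimal DFA with states {m0, m1, m2, m3, m4, m5, m6, m7, m8, m9}, start state m0, accepting states {m1, m2, m5, m7, m8} and transitions m0: a→m1, b→m2, c→m3; m1: a→m4, b→m4, c→m5; m2: a→m4, b→m6, c→m5; m3: a→m4, b→m7, c→m5; m4: a→m4, b→m4, c→m4; m5: a→m4, b→m5, c→m4; m6: a→m7, b→m8, c→m9; m7: a→m4, b→m4, c→m4; m8: a→m4, b→m6, c→m4; m9: a→m4, b→m7, c→m4.
Exploring the product automaton M × N from the start pair (m0, p0), following both machines on each input symbol, reaches 16 state pairs: (m0, p0), (m1, p3), (m2, p3), (m3, p1), (m4, p2), (m4, p0), (m5, p3), (m6, p0), (m7, p3), (m5, p1), (m4, p3), (m4, p4), (m4, p1), (m5, p0), (m8, p3), (m9, p1).
M accepts in {m1, m2, m5, m7, m8} and N accepts in {p0, p1, p3, p4}. The reachable pairs whose M-component is accepting are (m1, p3), (m2, p3), (m5, p3), (m7, p3), (m5, p1), (m5, p0), (m8, p3); in each of them the N-component is accepting too, so the product for L(M) \ L(N) (M-component accepting, N-component rejecting) has no reachable accepting pair and the difference is empty.
Hence every string in L(M) is also in L(N).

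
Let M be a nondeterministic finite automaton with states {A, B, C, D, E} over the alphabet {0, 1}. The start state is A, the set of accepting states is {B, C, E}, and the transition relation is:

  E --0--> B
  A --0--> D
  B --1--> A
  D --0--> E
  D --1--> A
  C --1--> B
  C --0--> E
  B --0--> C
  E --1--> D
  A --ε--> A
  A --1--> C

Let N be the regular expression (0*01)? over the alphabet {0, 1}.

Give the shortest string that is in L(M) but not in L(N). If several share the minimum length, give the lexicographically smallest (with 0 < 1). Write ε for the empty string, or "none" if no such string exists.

1

The string 1 is accepted by M but not by N.
No shorter string lies in the difference, and 1 is the lexicographically first length-1 string in L(M) \ L(N).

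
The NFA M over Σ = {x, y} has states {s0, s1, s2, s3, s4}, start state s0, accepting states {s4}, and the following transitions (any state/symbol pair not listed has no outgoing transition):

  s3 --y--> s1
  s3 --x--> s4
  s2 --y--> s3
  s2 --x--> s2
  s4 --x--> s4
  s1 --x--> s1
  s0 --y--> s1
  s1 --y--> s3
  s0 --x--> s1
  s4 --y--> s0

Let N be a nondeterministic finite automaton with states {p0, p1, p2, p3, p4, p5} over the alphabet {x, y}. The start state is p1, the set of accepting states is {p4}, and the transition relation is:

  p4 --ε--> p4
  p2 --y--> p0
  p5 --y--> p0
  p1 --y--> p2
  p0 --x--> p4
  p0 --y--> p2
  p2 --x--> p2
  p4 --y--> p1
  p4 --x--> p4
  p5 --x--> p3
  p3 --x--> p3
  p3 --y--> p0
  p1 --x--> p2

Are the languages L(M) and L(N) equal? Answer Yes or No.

Exploring the product automaton M × N from the start pair (s0, p1), following both machines on each input symbol, reaches 4 state pairs: (s0, p1), (s1, p2), (s3, p0), (s4, p4).
M accepts in {s4} and N accepts in {p4}. In every reachable pair the two components are either both accepting — (s4, p4) — or both non-accepting, so no string is accepted by exactly one of the machines: L(M) \ L(N) and L(N) \ L(M) are both empty.
Hence every string is accepted by M iff it is accepted by N, and the two languages coincide.

Yes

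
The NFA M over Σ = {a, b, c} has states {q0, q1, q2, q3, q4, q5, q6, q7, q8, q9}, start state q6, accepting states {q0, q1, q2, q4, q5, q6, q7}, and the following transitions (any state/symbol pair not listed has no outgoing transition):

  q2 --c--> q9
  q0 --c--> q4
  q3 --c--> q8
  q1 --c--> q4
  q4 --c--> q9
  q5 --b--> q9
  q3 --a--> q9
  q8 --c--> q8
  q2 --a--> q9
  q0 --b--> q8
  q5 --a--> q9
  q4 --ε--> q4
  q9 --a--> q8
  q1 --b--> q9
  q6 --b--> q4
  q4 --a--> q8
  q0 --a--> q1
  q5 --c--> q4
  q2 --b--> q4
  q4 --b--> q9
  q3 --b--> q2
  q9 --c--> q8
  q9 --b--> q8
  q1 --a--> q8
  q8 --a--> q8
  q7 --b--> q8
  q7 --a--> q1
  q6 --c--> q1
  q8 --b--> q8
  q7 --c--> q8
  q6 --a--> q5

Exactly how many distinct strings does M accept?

The useful subgraph on states {q1, q4, q5, q6} is acyclic, so L(M) is finite; the longest accepting path visits 3 useful states, giving maximum string length 2.
Counting accepting paths from q6 by length: 1 of length 0, 3 of length 1, 2 of length 2. Total 6.

6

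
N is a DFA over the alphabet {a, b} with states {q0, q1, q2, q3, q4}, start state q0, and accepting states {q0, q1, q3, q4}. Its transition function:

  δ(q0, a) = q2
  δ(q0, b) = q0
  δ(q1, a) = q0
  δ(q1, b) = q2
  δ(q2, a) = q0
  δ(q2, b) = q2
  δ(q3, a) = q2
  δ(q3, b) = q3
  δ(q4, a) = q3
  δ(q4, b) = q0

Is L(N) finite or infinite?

State q0 is reachable from the start and can reach an accepting state, and it lies on the cycle q0 → q0.
Traversing that cycle any number of times yields accepted strings of unbounded length, so the language is infinite.

infinite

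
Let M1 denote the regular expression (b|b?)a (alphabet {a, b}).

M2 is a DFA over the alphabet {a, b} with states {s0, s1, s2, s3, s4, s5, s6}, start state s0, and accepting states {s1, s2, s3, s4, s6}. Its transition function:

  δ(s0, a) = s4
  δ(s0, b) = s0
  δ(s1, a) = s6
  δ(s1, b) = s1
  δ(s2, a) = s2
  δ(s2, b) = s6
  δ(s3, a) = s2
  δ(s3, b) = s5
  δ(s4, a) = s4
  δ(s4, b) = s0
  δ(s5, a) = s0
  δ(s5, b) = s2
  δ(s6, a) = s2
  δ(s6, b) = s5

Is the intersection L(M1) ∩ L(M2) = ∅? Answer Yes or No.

No

The string a is accepted by both M1 and M2.
Hence L(M1) ∩ L(M2) ≠ ∅.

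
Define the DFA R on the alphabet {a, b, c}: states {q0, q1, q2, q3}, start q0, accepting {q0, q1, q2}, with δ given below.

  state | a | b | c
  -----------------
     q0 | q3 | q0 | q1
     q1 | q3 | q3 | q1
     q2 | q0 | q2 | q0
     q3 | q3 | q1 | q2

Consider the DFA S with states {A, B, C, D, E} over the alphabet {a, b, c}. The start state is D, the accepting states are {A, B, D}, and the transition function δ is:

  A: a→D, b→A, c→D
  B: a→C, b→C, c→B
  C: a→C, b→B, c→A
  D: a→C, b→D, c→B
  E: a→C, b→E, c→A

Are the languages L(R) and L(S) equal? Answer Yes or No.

Exploring the product automaton R × S from the start pair (q0, D), following both machines on each input symbol, reaches 4 state pairs: (q0, D), (q3, C), (q1, B), (q2, A).
R accepts in {q0, q1, q2} and S accepts in {A, B, D}. In every reachable pair the two components are either both accepting — (q0, D), (q1, B), (q2, A) — or both non-accepting, so no string is accepted by exactly one of the machines: L(R) \ L(S) and L(S) \ L(R) are both empty.
Hence every string is accepted by R iff it is accepted by S, and the two languages coincide.

Yes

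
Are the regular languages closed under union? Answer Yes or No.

Yes

Given DFAs for L₁ and L₂, run them in parallel: the product automaton on Q₁ × Q₂ that accepts when either component is accepting recognises L₁ ∪ L₂ (equivalently, R₁ | R₂ is a regular expression for it).
So the regular languages are closed under union.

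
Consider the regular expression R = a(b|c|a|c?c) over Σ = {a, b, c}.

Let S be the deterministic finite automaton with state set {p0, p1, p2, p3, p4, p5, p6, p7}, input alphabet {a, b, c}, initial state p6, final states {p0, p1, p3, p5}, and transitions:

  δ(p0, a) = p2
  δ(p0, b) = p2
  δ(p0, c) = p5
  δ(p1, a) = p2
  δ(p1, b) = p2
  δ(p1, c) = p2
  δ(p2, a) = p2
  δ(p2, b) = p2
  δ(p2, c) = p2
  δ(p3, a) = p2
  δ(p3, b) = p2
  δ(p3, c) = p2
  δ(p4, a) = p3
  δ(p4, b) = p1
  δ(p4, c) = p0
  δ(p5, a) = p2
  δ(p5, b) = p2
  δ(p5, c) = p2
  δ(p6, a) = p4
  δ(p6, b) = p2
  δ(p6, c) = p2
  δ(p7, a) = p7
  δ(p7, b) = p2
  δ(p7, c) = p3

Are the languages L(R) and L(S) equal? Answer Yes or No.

Yes

Converting the expression R to a DFA (subset construction, then merging equivalent states) gives the minimal DFA with states {r0, r1, r2, r3, r4}, start state r0, accepting states {r3, r4} and transitions r0: a→r1, b→r2, c→r2; r1: a→r3, b→r3, c→r4; r2: a→r2, b→r2, c→r2; r3: a→r2, b→r2, c→r2; r4: a→r2, b→r2, c→r3.
Exploring the product automaton R × S from the start pair (r0, p6), following both machines on each input symbol, reaches 7 state pairs: (r0, p6), (r1, p4), (r2, p2), (r3, p3), (r3, p1), (r4, p0), (r3, p5).
R accepts in {r3, r4} and S accepts in {p0, p1, p3, p5}. In every reachable pair the two components are either both accepting — (r3, p3), (r3, p1), (r4, p0), (r3, p5) — or both non-accepting, so no string is accepted by exactly one of the machines: L(R) \ L(S) and L(S) \ L(R) are both empty.
Hence every string is accepted by R iff it is accepted by S, and the two languages coincide.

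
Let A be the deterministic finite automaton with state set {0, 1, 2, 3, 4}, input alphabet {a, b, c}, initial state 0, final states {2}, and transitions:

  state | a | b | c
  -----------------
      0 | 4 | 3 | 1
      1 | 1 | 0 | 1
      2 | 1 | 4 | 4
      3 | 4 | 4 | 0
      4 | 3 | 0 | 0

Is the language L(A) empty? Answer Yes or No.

The states reachable from the start state are {0, 1, 3, 4}.
None of the accepting states {2} is reachable, so no string is accepted and L(A) = ∅.

Yes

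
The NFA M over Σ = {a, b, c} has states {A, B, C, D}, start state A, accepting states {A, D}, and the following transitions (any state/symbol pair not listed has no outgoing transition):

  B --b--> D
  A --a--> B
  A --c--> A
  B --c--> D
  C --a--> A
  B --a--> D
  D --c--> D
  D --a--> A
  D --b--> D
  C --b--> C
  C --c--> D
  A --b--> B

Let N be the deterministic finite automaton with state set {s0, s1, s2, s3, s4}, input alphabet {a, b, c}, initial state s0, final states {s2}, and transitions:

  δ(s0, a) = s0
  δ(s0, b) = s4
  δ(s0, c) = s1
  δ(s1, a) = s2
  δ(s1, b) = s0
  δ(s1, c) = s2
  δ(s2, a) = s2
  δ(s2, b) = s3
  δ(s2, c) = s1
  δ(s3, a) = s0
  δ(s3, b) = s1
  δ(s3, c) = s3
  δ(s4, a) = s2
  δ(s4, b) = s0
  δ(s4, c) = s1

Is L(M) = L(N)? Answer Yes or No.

The empty string ε is accepted by M but rejected by N.
So L(M) ≠ L(N).

No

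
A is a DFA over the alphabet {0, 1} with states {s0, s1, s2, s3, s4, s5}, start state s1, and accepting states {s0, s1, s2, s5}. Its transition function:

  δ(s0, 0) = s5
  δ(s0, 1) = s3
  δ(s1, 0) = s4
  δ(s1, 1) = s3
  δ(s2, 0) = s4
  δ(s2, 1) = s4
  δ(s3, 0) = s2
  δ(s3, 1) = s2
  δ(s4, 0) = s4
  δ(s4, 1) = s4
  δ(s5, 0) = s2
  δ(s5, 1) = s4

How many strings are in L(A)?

3

The useful subgraph on states {s1, s2, s3} is acyclic, so L(A) is finite; the longest accepting path visits 3 useful states, giving maximum string length 2.
Counting accepting paths from s1 by length: 1 of length 0, 2 of length 2. Total 3.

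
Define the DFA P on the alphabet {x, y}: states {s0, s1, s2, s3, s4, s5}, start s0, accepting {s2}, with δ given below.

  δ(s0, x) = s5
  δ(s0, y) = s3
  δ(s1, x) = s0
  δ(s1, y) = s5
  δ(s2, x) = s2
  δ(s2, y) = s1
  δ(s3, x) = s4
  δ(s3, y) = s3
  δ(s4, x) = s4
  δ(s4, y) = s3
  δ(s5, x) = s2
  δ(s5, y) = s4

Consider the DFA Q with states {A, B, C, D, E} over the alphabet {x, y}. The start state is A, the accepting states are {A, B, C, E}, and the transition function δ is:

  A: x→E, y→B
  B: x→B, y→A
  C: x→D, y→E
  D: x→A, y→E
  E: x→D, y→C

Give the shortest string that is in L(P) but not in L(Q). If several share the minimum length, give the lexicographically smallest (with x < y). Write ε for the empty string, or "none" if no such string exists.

xx

The string xx is accepted by P but not by Q.
No shorter string lies in the difference, and xx is the lexicographically first length-2 string in L(P) \ L(Q).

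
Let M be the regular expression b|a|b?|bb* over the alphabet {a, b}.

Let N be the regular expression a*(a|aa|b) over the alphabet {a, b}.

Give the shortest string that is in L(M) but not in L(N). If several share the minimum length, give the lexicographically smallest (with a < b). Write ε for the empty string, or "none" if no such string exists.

The empty string ε is accepted by M but not by N.
Since ε is the unique shortest string, it is the required witness.

ε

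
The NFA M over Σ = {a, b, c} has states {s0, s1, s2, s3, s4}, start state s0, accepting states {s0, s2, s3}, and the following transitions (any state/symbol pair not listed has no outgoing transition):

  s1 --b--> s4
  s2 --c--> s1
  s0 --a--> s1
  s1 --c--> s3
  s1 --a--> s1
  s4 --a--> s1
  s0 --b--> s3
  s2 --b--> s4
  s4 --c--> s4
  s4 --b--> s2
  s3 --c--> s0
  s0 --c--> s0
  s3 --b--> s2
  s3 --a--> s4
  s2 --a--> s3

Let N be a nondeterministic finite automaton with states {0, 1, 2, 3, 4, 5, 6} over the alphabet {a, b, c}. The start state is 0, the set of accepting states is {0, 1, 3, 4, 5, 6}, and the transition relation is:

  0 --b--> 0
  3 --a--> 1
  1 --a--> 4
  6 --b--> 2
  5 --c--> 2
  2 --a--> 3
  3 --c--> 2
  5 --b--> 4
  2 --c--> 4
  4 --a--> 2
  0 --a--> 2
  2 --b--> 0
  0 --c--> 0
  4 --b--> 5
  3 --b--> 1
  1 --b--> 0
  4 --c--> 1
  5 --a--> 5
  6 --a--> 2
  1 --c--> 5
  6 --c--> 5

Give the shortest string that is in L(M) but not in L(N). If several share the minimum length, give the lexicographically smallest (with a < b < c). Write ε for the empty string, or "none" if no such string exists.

The string aac is accepted by M but not by N.
No shorter string lies in the difference, and aac is the lexicographically first length-3 string in L(M) \ L(N).

aac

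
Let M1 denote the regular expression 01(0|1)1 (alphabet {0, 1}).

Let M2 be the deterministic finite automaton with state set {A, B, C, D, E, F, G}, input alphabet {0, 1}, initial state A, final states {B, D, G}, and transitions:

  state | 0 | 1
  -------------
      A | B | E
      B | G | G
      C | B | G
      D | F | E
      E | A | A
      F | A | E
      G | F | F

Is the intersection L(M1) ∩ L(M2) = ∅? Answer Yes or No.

Yes

Converting the expression M1 to a DFA (subset construction, then merging equivalent states) gives the minimal DFA with states {r0, r1, r2, r3, r4, r5}, start state r0, accepting states {r5} and transitions r0: 0→r1, 1→r2; r1: 0→r2, 1→r3; r2: 0→r2, 1→r2; r3: 0→r4, 1→r4; r4: 0→r2, 1→r5; r5: 0→r2, 1→r2.
Exploring the product automaton M1 × M2 from the start pair (r0, A), following both machines on each input symbol, reaches 10 state pairs: (r0, A), (r1, B), (r2, E), (r2, G), (r3, G), (r2, A), (r2, F), (r4, F), (r2, B), (r5, E).
M1 accepts in {r5} and M2 accepts in {B, D, G}; no reachable pair has both components accepting, so no string drives both machines to acceptance simultaneously and L(M1) ∩ L(M2) = ∅.
So no string is accepted by both, and the intersection is empty.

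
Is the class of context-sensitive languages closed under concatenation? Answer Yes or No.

Yes

With disjoint nonterminals (and terminals first replaced by fresh nonterminal copies so contexts cannot straddle the boundary), S → S₁S₂ added to two noncontracting grammars is noncontracting and generates L₁L₂; equivalently an LBA guesses the split point and checks each part in place.
So the context-sensitive languages are closed under concatenation.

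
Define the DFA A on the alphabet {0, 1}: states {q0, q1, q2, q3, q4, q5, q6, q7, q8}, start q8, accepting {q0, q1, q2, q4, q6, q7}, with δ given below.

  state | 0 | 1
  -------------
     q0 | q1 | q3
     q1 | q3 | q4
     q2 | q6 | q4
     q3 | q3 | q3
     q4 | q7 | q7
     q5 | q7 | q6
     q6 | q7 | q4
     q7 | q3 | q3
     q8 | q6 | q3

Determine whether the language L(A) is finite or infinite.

The useful states (reachable from q8 and able to reach an accepting state) are {q4, q6, q7, q8}.
Restricted to these states the transition graph has no cycle, so every accepting path has bounded length and L is finite.

finite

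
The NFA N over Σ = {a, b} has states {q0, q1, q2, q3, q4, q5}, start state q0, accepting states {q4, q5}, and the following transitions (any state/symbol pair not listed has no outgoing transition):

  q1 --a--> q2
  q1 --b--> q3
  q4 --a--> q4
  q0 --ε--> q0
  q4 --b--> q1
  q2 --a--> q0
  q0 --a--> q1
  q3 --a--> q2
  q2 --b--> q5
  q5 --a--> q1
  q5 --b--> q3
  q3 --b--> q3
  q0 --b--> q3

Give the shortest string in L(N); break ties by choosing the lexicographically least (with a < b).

A breadth-first search from q0 reaches an accepting state first via the path q0 → q1 → q2 → q5 on input aab.
No string of length < 3 is accepted (BFS exhausts all shorter strings without reaching an accepting state), and aab is the lexicographically least accepting string of length 3.

aab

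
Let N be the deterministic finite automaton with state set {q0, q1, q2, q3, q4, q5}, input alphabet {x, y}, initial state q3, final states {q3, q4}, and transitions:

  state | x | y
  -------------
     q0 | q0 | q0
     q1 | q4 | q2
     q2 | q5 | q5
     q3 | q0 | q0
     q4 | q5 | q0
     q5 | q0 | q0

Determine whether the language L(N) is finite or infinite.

finite

The useful states (reachable from q3 and able to reach an accepting state) are {q3}.
Restricted to these states the transition graph has no cycle, so every accepting path has bounded length and L is finite.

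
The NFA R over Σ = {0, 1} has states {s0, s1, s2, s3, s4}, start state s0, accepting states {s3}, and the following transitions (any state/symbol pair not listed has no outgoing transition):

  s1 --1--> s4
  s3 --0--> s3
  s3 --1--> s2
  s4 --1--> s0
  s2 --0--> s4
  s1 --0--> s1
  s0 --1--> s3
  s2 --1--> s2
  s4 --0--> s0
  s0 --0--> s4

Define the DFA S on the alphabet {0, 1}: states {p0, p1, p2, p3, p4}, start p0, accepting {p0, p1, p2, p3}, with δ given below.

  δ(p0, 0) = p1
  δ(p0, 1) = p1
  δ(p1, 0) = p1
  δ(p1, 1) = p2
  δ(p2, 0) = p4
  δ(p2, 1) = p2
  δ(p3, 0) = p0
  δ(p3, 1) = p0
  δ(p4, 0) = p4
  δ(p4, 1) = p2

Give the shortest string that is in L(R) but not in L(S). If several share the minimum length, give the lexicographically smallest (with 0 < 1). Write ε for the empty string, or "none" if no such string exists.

The string 0010 is accepted by R but not by S.
No shorter string lies in the difference, and 0010 is the lexicographically first length-4 string in L(R) \ L(S).

0010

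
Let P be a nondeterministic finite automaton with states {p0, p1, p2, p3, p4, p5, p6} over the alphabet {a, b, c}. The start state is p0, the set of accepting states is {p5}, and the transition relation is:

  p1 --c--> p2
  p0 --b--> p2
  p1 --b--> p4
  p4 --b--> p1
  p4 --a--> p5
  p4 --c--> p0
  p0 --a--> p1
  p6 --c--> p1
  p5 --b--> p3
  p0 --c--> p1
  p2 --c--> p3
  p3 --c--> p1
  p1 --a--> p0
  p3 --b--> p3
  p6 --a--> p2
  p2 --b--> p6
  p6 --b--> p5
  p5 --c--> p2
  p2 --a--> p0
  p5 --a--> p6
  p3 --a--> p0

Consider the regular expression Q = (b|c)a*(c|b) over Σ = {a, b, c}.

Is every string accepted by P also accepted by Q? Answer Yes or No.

No

The string aba is in L(P) but not in L(Q).
So L(P) ⊄ L(Q).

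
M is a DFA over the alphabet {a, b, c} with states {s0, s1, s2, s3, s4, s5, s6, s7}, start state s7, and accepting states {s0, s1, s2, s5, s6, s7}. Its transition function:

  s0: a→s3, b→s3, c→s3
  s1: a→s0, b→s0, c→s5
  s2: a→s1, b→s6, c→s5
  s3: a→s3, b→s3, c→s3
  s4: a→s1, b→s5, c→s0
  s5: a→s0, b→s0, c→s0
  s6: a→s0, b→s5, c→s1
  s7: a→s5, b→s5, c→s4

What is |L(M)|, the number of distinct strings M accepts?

21

The useful subgraph on states {s0, s1, s4, s5, s7} is acyclic, so L(M) is finite; the longest accepting path visits 5 useful states, giving maximum string length 4.
Counting accepting paths from s7 by length: 1 of length 0, 2 of length 1, 9 of length 2, 6 of length 3, 3 of length 4. Total 21.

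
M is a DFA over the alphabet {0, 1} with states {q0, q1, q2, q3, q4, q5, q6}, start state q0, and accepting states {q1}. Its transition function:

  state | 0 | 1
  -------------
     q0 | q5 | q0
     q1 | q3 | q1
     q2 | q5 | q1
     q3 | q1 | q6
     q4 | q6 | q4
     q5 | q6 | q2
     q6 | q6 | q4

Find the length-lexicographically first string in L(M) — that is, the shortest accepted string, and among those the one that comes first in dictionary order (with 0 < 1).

A breadth-first search from q0 reaches an accepting state first via the path q0 → q5 → q2 → q1 on input 011.
No string of length < 3 is accepted (BFS exhausts all shorter strings without reaching an accepting state), and 011 is the lexicographically least accepting string of length 3.

011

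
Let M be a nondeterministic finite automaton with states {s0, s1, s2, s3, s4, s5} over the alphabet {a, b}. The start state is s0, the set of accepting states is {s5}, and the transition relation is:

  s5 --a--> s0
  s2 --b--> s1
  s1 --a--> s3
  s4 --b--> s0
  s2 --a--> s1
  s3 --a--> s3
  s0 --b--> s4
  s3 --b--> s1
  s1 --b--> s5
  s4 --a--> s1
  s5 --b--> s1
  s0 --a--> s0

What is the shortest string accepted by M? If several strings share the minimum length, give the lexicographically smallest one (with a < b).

A breadth-first search from s0 reaches an accepting state first via the path s0 → s4 → s1 → s5 on input bab.
No string of length < 3 is accepted (BFS exhausts all shorter strings without reaching an accepting state), and bab is the lexicographically least accepting string of length 3.

bab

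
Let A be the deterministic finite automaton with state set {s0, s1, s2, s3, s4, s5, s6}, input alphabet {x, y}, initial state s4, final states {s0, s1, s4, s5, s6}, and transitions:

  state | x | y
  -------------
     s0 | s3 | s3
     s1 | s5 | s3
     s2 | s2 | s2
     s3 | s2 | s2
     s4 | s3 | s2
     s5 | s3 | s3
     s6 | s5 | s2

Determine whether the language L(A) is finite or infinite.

finite

The useful states (reachable from s4 and able to reach an accepting state) are {s4}.
Restricted to these states the transition graph has no cycle, so every accepting path has bounded length and L is finite.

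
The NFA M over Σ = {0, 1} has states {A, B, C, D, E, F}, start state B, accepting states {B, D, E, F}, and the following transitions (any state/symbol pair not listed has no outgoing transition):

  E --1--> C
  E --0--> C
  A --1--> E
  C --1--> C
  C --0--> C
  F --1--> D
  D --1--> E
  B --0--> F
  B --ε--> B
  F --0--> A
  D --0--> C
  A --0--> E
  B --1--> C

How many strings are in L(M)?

The useful subgraph on states {A, B, D, E, F} is acyclic, so L(M) is finite; the longest accepting path visits 4 useful states, giving maximum string length 3.
Counting accepting paths from B by length: 1 of length 0, 1 of length 1, 1 of length 2, 3 of length 3. Total 6.

6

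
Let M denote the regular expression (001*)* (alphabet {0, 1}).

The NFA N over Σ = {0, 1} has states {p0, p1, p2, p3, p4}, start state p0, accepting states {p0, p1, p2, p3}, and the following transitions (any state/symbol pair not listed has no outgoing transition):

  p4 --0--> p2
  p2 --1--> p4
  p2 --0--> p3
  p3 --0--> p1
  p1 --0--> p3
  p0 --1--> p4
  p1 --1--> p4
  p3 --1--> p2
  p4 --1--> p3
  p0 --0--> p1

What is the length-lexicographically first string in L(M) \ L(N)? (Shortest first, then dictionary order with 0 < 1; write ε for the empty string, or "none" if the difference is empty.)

0011

The string 0011 is accepted by M but not by N.
No shorter string lies in the difference, and 0011 is the lexicographically first length-4 string in L(M) \ L(N).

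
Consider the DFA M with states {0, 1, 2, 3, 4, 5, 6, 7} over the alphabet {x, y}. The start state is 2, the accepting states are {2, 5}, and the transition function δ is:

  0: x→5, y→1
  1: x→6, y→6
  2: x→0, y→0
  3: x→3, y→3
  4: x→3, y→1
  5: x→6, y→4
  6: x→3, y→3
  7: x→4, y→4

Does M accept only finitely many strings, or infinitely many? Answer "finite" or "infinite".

The useful states (reachable from 2 and able to reach an accepting state) are {0, 2, 5}.
Restricted to these states the transition graph has no cycle, so every accepting path has bounded length and L is finite.

finite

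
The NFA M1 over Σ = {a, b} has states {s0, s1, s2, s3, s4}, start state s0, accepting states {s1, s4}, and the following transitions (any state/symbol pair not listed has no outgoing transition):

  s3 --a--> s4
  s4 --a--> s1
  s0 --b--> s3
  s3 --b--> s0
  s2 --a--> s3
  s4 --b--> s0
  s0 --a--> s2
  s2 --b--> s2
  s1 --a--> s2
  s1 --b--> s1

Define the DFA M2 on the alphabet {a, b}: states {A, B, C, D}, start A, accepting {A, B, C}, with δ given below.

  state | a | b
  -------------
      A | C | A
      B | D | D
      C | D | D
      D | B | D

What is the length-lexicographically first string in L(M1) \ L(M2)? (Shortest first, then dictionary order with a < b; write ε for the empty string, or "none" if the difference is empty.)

baa

The string baa is accepted by M1 but not by M2.
No shorter string lies in the difference, and baa is the lexicographically first length-3 string in L(M1) \ L(M2).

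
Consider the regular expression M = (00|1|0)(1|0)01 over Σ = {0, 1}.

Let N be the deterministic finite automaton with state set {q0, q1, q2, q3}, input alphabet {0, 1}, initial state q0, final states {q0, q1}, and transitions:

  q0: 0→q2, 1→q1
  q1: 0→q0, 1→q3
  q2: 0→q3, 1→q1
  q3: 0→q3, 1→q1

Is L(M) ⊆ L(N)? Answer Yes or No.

Converting the expression M to a DFA (subset construction, then merging equivalent states) gives the minimal DFA with states {m0, m1, m2, m3, m4, m5, m6, m7, m8}, start state m0, accepting states {m8} and transitions m0: 0→m1, 1→m2; m1: 0→m3, 1→m4; m2: 0→m4, 1→m4; m3: 0→m5, 1→m4; m4: 0→m6, 1→m7; m5: 0→m6, 1→m8; m6: 0→m7, 1→m8; m7: 0→m7, 1→m7; m8: 0→m7, 1→m7.
Exploring the product automaton M × N from the start pair (m0, q0), following both machines on each input symbol, reaches 16 state pairs: (m0, q0), (m1, q2), (m2, q1), (m3, q3), (m4, q1), (m4, q0), (m4, q3), (m5, q3), (m6, q0), (m7, q3), (m6, q2), (m7, q1), (m6, q3), (m8, q1), (m7, q2), (m7, q0).
M accepts in {m8} and N accepts in {q0, q1}. The reachable pairs whose M-component is accepting are (m8, q1); in each of them the N-component is accepting too, so the product for L(M) \ L(N) (M-component accepting, N-component rejecting) has no reachable accepting pair and the difference is empty.
Hence every string in L(M) is also in L(N).

Yes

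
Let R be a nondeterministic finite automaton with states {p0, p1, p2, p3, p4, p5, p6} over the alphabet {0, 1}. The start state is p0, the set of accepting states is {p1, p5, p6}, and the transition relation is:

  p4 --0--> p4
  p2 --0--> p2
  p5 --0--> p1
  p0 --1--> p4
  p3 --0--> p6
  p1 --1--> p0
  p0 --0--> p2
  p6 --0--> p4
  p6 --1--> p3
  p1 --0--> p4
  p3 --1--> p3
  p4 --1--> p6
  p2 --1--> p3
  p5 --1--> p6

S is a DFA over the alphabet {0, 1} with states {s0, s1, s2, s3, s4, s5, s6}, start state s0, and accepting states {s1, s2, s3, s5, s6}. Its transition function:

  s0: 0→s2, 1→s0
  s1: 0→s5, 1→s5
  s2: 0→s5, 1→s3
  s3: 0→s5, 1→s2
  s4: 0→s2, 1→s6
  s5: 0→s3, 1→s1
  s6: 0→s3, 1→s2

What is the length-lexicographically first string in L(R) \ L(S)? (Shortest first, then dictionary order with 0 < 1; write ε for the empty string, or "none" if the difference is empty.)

The string 11 is accepted by R but not by S.
No shorter string lies in the difference, and 11 is the lexicographically first length-2 string in L(R) \ L(S).

11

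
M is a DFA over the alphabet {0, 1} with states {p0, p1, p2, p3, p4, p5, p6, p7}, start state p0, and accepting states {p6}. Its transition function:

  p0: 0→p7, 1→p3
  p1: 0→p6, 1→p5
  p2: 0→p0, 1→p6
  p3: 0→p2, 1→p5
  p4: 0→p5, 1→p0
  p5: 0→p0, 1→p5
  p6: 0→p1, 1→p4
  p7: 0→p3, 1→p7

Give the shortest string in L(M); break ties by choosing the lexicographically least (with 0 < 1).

A breadth-first search from p0 reaches an accepting state first via the path p0 → p3 → p2 → p6 on input 101.
No string of length < 3 is accepted (BFS exhausts all shorter strings without reaching an accepting state), and 101 is the lexicographically least accepting string of length 3.

101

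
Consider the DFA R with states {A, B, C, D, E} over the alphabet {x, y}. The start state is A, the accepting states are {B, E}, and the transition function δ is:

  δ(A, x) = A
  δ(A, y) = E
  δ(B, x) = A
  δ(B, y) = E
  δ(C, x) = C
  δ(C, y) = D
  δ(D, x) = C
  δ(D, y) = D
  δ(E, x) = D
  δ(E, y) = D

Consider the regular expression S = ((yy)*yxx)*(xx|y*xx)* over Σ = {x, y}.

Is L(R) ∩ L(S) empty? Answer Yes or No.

Yes

Converting the expression S to a DFA (subset construction, then merging equivalent states) gives the minimal DFA with states {s0, s1, s2, s3}, start state s0, accepting states {s0} and transitions s0: x→s1, y→s2; s1: x→s0, y→s3; s2: x→s1, y→s2; s3: x→s3, y→s3.
Exploring the product automaton R × S from the start pair (A, s0), following both machines on each input symbol, reaches 10 state pairs: (A, s0), (A, s1), (E, s2), (E, s3), (D, s1), (D, s2), (D, s3), (C, s0), (C, s1), (C, s3).
R accepts in {B, E} and S accepts in {s0}; no reachable pair has both components accepting, so no string drives both machines to acceptance simultaneously and L(R) ∩ L(S) = ∅.
So no string is accepted by both, and the intersection is empty.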